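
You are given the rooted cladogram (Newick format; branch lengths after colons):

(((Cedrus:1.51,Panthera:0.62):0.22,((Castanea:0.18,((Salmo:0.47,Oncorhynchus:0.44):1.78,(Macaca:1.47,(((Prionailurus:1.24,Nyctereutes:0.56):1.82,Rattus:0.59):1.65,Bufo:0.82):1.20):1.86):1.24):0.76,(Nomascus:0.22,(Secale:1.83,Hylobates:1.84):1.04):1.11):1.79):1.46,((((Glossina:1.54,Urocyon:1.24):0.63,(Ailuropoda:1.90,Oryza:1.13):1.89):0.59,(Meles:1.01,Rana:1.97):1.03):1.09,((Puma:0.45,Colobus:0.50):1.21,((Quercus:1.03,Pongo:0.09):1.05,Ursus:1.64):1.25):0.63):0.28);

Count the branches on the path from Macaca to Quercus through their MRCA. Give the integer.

11

The MRCA of Macaca and Quercus is the root of the tree.
From Macaca up to that node: 6 branches. From Quercus up to the same node: 5 branches. Total: 6 + 5 = 11.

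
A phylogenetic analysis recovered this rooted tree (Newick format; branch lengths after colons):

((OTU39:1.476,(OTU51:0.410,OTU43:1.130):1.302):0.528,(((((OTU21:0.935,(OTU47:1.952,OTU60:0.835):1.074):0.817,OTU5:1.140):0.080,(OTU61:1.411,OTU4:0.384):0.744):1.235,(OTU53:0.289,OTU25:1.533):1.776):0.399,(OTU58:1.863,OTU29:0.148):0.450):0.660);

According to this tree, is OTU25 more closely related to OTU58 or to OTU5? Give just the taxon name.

The MRCA of OTU25 and OTU5 subtends ((((OTU21,(OTU47,OTU60)),OTU5),(OTU61,OTU4)),(OTU53,OTU25)) (8 taxa).
The MRCA of OTU25 and OTU58 subtends (((((OTU21,(OTU47,OTU60)),OTU5),(OTU61,OTU4)),(OTU53,OTU25)),(OTU58,OTU29)) (10 taxa).
The first is nested inside the second, so OTU25 shares a more recent common ancestor with OTU5.

OTU5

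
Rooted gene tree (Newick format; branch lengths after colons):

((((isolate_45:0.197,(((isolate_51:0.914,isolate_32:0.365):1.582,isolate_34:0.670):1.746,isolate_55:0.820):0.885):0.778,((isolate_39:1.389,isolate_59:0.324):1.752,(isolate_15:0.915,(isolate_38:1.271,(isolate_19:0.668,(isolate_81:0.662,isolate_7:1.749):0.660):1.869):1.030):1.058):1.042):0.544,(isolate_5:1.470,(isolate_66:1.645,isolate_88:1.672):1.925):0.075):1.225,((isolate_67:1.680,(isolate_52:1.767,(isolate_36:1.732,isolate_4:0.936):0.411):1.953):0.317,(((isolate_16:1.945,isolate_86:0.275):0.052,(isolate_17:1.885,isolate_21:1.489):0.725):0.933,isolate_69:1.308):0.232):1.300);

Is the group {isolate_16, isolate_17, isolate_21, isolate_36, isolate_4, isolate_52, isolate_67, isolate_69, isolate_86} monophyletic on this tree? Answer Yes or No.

The most recent common ancestor of these taxa subtends ((isolate_67,(isolate_52,(isolate_36,isolate_4))),(((isolate_16,isolate_86),(isolate_17,isolate_21)),isolate_69)).
That clade has exactly 9 tips — every listed taxon and nothing else — so the group is monophyletic.

Yes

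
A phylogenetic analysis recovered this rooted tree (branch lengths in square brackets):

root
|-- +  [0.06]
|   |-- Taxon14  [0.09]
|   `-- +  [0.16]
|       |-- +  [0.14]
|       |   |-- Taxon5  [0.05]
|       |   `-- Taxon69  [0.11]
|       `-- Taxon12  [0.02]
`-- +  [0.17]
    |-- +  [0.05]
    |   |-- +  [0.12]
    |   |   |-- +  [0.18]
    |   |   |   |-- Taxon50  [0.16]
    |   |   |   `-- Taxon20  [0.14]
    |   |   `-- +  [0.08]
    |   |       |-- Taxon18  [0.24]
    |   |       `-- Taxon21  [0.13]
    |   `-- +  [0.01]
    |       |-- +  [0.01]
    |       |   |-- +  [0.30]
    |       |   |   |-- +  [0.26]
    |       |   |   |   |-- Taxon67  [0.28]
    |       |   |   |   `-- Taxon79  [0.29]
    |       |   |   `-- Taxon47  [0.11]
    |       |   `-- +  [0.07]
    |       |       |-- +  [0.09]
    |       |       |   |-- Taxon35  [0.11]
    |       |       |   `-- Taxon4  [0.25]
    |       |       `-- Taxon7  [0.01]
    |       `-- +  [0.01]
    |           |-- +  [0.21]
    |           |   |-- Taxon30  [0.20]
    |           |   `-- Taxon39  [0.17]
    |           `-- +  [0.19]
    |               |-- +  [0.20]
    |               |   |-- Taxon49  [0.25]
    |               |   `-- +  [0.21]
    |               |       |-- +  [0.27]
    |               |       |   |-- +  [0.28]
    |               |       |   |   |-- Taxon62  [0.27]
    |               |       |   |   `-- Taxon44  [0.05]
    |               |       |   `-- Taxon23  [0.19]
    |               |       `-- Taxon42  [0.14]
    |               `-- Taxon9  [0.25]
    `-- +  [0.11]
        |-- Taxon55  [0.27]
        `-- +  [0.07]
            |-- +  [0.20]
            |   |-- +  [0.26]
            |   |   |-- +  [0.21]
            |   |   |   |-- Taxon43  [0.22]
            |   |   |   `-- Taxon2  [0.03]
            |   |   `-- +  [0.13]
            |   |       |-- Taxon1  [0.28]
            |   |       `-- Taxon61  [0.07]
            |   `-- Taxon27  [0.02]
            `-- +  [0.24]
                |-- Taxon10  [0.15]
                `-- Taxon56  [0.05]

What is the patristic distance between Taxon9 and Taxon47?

The path runs Taxon9 → … → MRCA → … → Taxon47; the MRCA is the node subtending ((((Taxon67,Taxon79),Taxon47),((Taxon35,Taxon4),Taxon7)),((Taxon30,Taxon39),((Taxon49,(((Taxon62,Taxon44),Taxon23),Taxon42)),Taxon9))).
Branch lengths along that path: 0.25 + 0.19 + 0.01 + 0.01 + 0.30 + 0.11 = 0.87.

0.87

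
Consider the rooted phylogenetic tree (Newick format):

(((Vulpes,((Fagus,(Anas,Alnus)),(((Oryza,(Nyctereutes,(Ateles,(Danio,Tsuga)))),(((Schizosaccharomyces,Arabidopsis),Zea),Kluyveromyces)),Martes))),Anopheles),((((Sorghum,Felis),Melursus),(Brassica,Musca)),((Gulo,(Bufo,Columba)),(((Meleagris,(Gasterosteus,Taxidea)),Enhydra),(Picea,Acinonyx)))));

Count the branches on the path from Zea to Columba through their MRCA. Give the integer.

13

The MRCA of Zea and Columba is the root of the tree.
From Zea up to that node: 8 branches. From Columba up to the same node: 5 branches. Total: 8 + 5 = 13.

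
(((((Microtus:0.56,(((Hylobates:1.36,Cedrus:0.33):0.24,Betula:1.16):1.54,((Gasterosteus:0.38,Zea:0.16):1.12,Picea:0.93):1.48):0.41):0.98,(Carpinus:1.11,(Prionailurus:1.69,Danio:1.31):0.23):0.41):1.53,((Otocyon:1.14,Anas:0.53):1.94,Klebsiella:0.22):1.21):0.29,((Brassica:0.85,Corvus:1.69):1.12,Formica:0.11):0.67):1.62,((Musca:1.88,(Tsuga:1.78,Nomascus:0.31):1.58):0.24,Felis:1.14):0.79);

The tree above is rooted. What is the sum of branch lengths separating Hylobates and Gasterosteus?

The path runs Hylobates → … → MRCA → … → Gasterosteus; the MRCA is the node subtending (((Hylobates,Cedrus),Betula),((Gasterosteus,Zea),Picea)).
Branch lengths along that path: 1.36 + 0.24 + 1.54 + 1.48 + 1.12 + 0.38 = 6.12.

6.12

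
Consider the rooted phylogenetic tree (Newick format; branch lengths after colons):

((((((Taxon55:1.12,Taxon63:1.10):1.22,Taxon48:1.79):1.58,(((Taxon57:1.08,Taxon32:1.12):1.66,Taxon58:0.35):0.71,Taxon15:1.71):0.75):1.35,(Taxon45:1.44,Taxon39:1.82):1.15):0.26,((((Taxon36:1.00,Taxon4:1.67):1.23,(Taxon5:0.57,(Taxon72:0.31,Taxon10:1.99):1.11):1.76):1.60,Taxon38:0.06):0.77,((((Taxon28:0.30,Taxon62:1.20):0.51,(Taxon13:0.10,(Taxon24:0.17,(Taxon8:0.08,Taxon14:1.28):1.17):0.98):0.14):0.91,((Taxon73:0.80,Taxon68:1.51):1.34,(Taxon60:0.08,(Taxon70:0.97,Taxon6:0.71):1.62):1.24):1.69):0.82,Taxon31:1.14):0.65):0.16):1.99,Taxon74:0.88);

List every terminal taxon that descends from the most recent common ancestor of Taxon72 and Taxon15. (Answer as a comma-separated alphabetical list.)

Taxon10, Taxon13, Taxon14, Taxon15, Taxon24, Taxon28, Taxon31, Taxon32, Taxon36, Taxon38, Taxon39, Taxon4, Taxon45, Taxon48, Taxon5, Taxon55, Taxon57, Taxon58, Taxon6, Taxon60, Taxon62, Taxon63, Taxon68, Taxon70, Taxon72, Taxon73, Taxon8

Tracing Taxon72: it sits inside (Taxon72,Taxon10).
Tracing Taxon15: it sits inside (((Taxon57,Taxon32),Taxon58),Taxon15).
The smallest clade enclosing both is (((((Taxon55,Taxon63),Taxon48),(((Taxon57,Taxon32),Taxon58),Taxon15)),(Taxon45,Taxon39)),((((Taxon36,Taxon4),(Taxon5,(Taxon72,Taxon10))),Taxon38),((((Taxon28,Taxon62),(Taxon13,(Taxon24,(Taxon8,Taxon14)))),((Taxon73,Taxon68),(Taxon60,(Taxon70,Taxon6)))),Taxon31))); the answer is its 27 terminal taxa in alphabetical order.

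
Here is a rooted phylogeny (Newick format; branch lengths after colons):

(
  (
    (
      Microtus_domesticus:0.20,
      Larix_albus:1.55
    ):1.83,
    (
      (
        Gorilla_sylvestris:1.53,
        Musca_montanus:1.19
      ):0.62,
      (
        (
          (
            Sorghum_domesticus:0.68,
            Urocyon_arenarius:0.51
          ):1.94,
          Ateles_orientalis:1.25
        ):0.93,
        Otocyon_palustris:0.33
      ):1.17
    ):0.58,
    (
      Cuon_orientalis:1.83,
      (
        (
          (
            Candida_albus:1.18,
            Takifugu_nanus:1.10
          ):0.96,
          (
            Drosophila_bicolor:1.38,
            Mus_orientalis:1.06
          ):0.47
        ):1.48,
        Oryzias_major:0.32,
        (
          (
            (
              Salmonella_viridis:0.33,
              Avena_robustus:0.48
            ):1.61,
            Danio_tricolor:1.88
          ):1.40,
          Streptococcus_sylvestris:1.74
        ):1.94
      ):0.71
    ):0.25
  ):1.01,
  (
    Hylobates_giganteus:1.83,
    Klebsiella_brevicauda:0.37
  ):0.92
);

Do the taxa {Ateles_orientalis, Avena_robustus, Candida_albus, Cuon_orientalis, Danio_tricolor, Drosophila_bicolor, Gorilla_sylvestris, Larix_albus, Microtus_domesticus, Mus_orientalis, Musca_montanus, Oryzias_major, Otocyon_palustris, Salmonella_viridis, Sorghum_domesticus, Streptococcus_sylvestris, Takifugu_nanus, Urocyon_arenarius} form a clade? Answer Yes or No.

Yes

The most recent common ancestor of these taxa subtends ((Microtus_domesticus,Larix_albus),((Gorilla_sylvestris,Musca_montanus),(((Sorghum_domesticus,Urocyon_arenarius),Ateles_orientalis),Otocyon_palustris)),(Cuon_orientalis,(((Candida_albus,Takifugu_nanus),(Drosophila_bicolor,Mus_orientalis)),Oryzias_major,(((Salmonella_viridis,Avena_robustus),Danio_tricolor),Streptococcus_sylvestris)))).
That clade has exactly 18 tips — every listed taxon and nothing else — so the group is monophyletic.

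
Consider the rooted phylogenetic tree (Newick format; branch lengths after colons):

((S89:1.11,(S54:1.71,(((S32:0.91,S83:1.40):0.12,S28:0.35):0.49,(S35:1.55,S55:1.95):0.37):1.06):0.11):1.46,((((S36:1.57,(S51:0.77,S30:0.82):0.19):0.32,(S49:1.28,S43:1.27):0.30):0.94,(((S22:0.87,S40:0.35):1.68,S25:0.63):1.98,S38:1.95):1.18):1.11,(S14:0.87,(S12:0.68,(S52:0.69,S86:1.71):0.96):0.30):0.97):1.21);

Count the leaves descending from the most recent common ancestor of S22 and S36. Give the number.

9

The MRCA of S22 and S36 is the node subtending (((S36,(S51,S30)),(S49,S43)),(((S22,S40),S25),S38)).
That clade contains 9 terminal taxa: S22, S25, S30, S36, S38, S40, S43, S49, S51.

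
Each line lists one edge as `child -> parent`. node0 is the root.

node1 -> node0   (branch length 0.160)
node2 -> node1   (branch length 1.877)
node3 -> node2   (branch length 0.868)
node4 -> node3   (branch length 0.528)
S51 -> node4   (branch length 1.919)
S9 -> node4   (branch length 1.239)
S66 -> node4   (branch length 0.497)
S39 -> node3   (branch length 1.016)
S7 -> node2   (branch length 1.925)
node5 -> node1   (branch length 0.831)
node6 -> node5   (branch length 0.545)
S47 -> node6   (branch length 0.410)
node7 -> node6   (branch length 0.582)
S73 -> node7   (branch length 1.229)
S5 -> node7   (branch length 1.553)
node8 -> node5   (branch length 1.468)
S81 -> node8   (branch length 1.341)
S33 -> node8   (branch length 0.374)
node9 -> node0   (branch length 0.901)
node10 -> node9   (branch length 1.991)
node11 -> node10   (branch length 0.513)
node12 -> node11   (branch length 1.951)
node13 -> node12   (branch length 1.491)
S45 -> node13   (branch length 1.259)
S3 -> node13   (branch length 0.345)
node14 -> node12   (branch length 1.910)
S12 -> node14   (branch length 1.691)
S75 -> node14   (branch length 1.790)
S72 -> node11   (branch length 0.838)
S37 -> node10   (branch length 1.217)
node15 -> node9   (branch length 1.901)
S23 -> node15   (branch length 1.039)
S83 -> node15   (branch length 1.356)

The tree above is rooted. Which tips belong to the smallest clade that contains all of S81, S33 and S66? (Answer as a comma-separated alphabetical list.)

S33, S39, S47, S5, S51, S66, S7, S73, S81, S9

Tracing S81: it sits inside (S81,S33).
Tracing S33: it sits inside (S81,S33).
Tracing S66: it sits inside (S51,S9,S66).
The smallest clade enclosing all 3 is ((((S51,S9,S66),S39),S7),((S47,(S73,S5)),(S81,S33))); the answer is its 10 terminal taxa in alphabetical order.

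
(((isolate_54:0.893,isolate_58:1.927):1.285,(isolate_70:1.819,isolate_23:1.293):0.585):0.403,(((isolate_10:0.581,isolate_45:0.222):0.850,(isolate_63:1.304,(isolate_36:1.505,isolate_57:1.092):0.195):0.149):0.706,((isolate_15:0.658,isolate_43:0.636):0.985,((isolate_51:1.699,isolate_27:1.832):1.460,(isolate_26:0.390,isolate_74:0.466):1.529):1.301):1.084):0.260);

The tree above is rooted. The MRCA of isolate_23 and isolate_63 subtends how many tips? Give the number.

The MRCA of isolate_23 and isolate_63 is the root, so the clade is the entire tree.
That clade contains 15 terminal taxa: isolate_10, isolate_15, isolate_23, isolate_26, isolate_27, isolate_36, isolate_43, isolate_45, isolate_51, isolate_54, isolate_57, isolate_58, isolate_63, isolate_70, isolate_74.

15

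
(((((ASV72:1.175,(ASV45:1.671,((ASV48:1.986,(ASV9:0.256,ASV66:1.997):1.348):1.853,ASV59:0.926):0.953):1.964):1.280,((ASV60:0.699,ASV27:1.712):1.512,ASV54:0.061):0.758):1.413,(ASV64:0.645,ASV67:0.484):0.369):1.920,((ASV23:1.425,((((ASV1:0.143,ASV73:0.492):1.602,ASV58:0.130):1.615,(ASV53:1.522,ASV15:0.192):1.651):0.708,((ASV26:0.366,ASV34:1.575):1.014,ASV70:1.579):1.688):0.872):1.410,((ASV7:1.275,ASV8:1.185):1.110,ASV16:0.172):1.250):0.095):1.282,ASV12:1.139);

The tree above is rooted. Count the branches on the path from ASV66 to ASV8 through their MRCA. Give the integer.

The MRCA of ASV66 and ASV8 is the node subtending ((((ASV72,(ASV45,((ASV48,(ASV9,ASV66)),ASV59))),((ASV60,ASV27),ASV54)),(ASV64,ASV67)),((ASV23,((((ASV1,ASV73),ASV58),(ASV53,ASV15)),((ASV26,ASV34),ASV70))),((ASV7,ASV8),ASV16))).
From ASV66 up to that node: 8 branches. From ASV8 up to the same node: 4 branches. Total: 8 + 4 = 12.

12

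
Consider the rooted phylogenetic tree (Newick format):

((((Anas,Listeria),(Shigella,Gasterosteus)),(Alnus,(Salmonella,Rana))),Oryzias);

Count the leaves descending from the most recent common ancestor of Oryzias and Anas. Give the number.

The MRCA of Oryzias and Anas is the root, so the clade is the entire tree.
That clade contains 8 terminal taxa: Alnus, Anas, Gasterosteus, Listeria, Oryzias, Rana, Salmonella, Shigella.

8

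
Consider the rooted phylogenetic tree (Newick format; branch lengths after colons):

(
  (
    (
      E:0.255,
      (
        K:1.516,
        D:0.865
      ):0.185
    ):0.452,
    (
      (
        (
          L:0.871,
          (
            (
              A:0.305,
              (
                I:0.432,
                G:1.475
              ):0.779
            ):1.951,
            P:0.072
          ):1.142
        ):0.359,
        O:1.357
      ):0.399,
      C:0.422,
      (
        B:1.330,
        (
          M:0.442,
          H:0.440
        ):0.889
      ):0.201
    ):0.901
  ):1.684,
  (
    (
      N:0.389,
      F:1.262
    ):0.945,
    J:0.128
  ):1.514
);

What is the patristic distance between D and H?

3.933

The path runs D → … → MRCA → … → H; the MRCA is the node subtending ((E,(K,D)),(((L,((A,(I,G)),P)),O),C,(B,(M,H)))).
Branch lengths along that path: 0.865 + 0.185 + 0.452 + 0.901 + 0.201 + 0.889 + 0.440 = 3.933.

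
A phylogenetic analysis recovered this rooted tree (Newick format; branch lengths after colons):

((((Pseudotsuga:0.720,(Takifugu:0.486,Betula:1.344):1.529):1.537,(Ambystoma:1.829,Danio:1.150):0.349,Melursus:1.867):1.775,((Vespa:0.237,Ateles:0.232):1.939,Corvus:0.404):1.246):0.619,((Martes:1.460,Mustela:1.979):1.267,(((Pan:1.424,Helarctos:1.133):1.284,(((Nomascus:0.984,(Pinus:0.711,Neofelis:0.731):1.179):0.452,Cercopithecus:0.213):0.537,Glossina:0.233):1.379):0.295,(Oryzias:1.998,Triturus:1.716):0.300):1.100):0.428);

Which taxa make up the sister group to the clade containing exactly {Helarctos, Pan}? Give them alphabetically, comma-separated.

The clade containing exactly {Helarctos, Pan} attaches to the tree at the node subtending ((Pan,Helarctos),(((Nomascus,(Pinus,Neofelis)),Cercopithecus),Glossina)).
The other lineage descending from that same node — the sister group — is (((Nomascus,(Pinus,Neofelis)),Cercopithecus),Glossina); its 5 tips in alphabetical order are the answer.

Cercopithecus, Glossina, Neofelis, Nomascus, Pinus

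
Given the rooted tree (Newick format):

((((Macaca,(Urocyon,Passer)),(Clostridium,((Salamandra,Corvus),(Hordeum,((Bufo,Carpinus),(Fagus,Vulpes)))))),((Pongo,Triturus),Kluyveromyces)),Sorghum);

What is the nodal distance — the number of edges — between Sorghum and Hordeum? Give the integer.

The MRCA of Sorghum and Hordeum is the root of the tree.
From Sorghum up to that node: 1 branch. From Hordeum up to the same node: 6 branches. Total: 1 + 6 = 7.

7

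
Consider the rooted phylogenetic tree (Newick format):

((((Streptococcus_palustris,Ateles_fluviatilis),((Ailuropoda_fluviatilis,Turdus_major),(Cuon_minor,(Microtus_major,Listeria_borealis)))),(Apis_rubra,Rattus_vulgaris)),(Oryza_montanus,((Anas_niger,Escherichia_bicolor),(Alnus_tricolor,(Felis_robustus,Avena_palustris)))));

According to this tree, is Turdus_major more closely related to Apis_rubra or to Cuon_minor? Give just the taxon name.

Cuon_minor

The MRCA of Turdus_major and Cuon_minor subtends ((Ailuropoda_fluviatilis,Turdus_major),(Cuon_minor,(Microtus_major,Listeria_borealis))) (5 taxa).
The MRCA of Turdus_major and Apis_rubra subtends (((Streptococcus_palustris,Ateles_fluviatilis),((Ailuropoda_fluviatilis,Turdus_major),(Cuon_minor,(Microtus_major,Listeria_borealis)))),(Apis_rubra,Rattus_vulgaris)) (9 taxa).
The first is nested inside the second, so Turdus_major shares a more recent common ancestor with Cuon_minor.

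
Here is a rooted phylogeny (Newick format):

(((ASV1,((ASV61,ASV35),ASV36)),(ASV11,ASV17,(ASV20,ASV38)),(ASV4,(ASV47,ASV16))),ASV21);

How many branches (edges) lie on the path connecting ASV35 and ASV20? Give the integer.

The MRCA of ASV35 and ASV20 is the node subtending ((ASV1,((ASV61,ASV35),ASV36)),(ASV11,ASV17,(ASV20,ASV38)),(ASV4,(ASV47,ASV16))).
From ASV35 up to that node: 4 branches. From ASV20 up to the same node: 3 branches. Total: 4 + 3 = 7.

7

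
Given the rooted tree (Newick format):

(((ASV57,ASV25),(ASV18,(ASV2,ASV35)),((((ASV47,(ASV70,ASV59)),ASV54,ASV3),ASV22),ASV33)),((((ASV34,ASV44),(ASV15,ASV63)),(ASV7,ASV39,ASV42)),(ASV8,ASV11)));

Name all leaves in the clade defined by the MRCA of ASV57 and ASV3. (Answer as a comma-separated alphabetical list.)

Tracing ASV57: it sits inside (ASV57,ASV25).
Tracing ASV3: it sits inside ((ASV47,(ASV70,ASV59)),ASV54,ASV3).
The smallest clade enclosing both is ((ASV57,ASV25),(ASV18,(ASV2,ASV35)),((((ASV47,(ASV70,ASV59)),ASV54,ASV3),ASV22),ASV33)); the answer is its 12 terminal taxa in alphabetical order.

ASV18, ASV2, ASV22, ASV25, ASV3, ASV33, ASV35, ASV47, ASV54, ASV57, ASV59, ASV70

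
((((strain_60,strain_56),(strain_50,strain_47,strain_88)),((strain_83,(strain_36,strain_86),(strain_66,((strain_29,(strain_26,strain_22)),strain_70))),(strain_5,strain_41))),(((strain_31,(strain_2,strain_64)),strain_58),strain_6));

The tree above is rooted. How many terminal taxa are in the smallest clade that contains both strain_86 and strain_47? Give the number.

15

The MRCA of strain_86 and strain_47 is the node subtending (((strain_60,strain_56),(strain_50,strain_47,strain_88)),((strain_83,(strain_36,strain_86),(strain_66,((strain_29,(strain_26,strain_22)),strain_70))),(strain_5,strain_41))).
That clade contains 15 terminal taxa: strain_22, strain_26, strain_29, strain_36, strain_41, strain_47, strain_5, strain_50, strain_56, strain_60, strain_66, strain_70, strain_83, strain_86, strain_88.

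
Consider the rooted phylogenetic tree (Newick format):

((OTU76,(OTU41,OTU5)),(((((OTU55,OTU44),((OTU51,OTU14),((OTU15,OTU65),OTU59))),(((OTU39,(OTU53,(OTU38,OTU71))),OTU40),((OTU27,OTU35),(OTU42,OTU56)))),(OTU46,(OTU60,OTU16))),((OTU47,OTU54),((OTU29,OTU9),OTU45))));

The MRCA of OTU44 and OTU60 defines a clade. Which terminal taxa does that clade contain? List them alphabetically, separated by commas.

Tracing OTU44: it sits inside (OTU55,OTU44).
Tracing OTU60: it sits inside (OTU60,OTU16).
The smallest clade enclosing both is ((((OTU55,OTU44),((OTU51,OTU14),((OTU15,OTU65),OTU59))),(((OTU39,(OTU53,(OTU38,OTU71))),OTU40),((OTU27,OTU35),(OTU42,OTU56)))),(OTU46,(OTU60,OTU16))); the answer is its 19 terminal taxa in alphabetical order.

OTU14, OTU15, OTU16, OTU27, OTU35, OTU38, OTU39, OTU40, OTU42, OTU44, OTU46, OTU51, OTU53, OTU55, OTU56, OTU59, OTU60, OTU65, OTU71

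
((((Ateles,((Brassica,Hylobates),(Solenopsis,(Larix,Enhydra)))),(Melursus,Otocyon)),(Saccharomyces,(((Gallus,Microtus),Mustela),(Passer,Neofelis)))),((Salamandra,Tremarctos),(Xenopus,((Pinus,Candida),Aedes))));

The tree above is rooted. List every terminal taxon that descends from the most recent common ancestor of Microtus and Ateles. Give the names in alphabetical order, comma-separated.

Tracing Microtus: it sits inside (Gallus,Microtus).
Tracing Ateles: it sits inside (Ateles,((Brassica,Hylobates),(Solenopsis,(Larix,Enhydra)))).
The smallest clade enclosing both is (((Ateles,((Brassica,Hylobates),(Solenopsis,(Larix,Enhydra)))),(Melursus,Otocyon)),(Saccharomyces,(((Gallus,Microtus),Mustela),(Passer,Neofelis)))); the answer is its 14 terminal taxa in alphabetical order.

Ateles, Brassica, Enhydra, Gallus, Hylobates, Larix, Melursus, Microtus, Mustela, Neofelis, Otocyon, Passer, Saccharomyces, Solenopsis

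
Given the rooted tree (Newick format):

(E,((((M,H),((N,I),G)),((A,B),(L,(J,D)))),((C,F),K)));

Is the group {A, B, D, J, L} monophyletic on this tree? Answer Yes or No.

Yes

The most recent common ancestor of these taxa subtends ((A,B),(L,(J,D))).
That clade has exactly 5 tips — every listed taxon and nothing else — so the group is monophyletic.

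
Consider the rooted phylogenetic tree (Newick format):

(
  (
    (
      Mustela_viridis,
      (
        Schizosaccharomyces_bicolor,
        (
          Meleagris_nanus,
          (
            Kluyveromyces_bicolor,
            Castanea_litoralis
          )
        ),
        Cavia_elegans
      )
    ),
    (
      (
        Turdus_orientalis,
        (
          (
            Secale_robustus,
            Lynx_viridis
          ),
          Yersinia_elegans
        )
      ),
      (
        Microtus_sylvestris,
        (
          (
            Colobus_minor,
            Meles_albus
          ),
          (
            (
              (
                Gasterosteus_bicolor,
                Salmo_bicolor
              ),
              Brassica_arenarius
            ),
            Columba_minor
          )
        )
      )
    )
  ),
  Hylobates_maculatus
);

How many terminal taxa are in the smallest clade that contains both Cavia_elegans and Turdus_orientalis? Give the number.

17

The MRCA of Cavia_elegans and Turdus_orientalis is the node subtending ((Mustela_viridis,(Schizosaccharomyces_bicolor,(Meleagris_nanus,(Kluyveromyces_bicolor,Castanea_litoralis)),Cavia_elegans)),((Turdus_orientalis,((Secale_robustus,Lynx_viridis),Yersinia_elegans)),(Microtus_sylvestris,((Colobus_minor,Meles_albus),(((Gasterosteus_bicolor,Salmo_bicolor),Brassica_arenarius),Columba_minor))))).
That clade contains 17 terminal taxa: Brassica_arenarius, Castanea_litoralis, Cavia_elegans, Colobus_minor, Columba_minor, Gasterosteus_bicolor, Kluyveromyces_bicolor, Lynx_viridis, Meleagris_nanus, Meles_albus, Microtus_sylvestris, Mustela_viridis, Salmo_bicolor, Schizosaccharomyces_bicolor, Secale_robustus, Turdus_orientalis, Yersinia_elegans.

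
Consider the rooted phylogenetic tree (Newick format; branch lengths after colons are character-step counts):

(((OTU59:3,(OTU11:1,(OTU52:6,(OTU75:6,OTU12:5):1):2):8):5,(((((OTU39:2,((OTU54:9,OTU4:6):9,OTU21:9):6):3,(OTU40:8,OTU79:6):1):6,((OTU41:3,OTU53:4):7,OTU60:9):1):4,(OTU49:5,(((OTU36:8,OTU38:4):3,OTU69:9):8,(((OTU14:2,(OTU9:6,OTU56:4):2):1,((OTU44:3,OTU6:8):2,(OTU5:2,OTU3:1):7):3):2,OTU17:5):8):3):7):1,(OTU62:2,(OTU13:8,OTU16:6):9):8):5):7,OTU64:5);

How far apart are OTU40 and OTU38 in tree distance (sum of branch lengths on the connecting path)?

The path runs OTU40 → … → MRCA → … → OTU38; the MRCA is the node subtending ((((OTU39,((OTU54,OTU4),OTU21)),(OTU40,OTU79)),((OTU41,OTU53),OTU60)),(OTU49,(((OTU36,OTU38),OTU69),(((OTU14,(OTU9,OTU56)),((OTU44,OTU6),(OTU5,OTU3))),OTU17)))).
Branch lengths along that path: 8 + 1 + 6 + 4 + 7 + 3 + 8 + 3 + 4 = 44.

44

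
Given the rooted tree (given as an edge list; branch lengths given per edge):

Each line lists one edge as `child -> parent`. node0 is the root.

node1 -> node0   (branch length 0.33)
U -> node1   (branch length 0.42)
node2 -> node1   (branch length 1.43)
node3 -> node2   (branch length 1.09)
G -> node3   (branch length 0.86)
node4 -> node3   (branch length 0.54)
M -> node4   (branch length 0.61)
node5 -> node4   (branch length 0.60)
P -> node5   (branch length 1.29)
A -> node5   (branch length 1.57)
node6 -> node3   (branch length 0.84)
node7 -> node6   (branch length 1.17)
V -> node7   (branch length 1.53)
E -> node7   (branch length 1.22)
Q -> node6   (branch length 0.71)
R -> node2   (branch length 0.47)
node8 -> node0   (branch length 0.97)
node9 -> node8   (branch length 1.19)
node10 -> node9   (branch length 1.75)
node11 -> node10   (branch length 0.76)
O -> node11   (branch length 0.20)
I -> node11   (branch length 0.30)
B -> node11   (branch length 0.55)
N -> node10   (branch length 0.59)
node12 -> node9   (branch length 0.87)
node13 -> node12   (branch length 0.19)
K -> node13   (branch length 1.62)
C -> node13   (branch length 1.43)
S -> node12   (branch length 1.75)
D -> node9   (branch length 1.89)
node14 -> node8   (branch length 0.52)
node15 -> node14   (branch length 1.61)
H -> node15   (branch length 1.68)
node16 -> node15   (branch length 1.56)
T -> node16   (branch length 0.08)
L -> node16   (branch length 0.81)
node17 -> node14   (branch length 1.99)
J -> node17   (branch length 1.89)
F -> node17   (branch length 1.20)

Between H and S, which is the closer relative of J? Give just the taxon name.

H

The MRCA of J and H subtends ((H,(T,L)),(J,F)) (5 taxa).
The MRCA of J and S subtends ((((O,I,B),N),((K,C),S),D),((H,(T,L)),(J,F))) (13 taxa).
The first is nested inside the second, so J shares a more recent common ancestor with H.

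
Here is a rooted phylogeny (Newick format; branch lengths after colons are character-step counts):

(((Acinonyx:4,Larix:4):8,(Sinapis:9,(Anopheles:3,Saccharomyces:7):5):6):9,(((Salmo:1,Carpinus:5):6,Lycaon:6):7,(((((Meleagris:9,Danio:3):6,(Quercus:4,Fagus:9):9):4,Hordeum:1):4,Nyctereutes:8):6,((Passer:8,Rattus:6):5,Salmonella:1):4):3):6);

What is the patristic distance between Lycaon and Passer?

The path runs Lycaon → … → MRCA → … → Passer; the MRCA is the node subtending (((Salmo,Carpinus),Lycaon),(((((Meleagris,Danio),(Quercus,Fagus)),Hordeum),Nyctereutes),((Passer,Rattus),Salmonella))).
Branch lengths along that path: 6 + 7 + 3 + 4 + 5 + 8 = 33.

33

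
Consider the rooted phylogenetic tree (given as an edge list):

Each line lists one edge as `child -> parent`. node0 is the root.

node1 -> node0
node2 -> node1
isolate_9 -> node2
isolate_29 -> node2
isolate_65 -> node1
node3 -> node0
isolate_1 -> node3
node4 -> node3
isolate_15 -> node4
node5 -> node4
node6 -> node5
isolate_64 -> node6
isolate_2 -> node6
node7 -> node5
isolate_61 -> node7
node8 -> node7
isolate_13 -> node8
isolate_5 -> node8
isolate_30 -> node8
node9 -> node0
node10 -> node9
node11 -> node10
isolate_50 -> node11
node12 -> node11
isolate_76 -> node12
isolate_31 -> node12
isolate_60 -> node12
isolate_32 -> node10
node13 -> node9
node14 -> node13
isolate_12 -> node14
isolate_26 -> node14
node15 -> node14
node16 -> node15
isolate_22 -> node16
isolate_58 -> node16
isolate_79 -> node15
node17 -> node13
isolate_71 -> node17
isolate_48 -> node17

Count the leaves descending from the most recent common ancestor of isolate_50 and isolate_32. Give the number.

The MRCA of isolate_50 and isolate_32 is the node subtending ((isolate_50,(isolate_76,isolate_31,isolate_60)),isolate_32).
That clade contains 5 terminal taxa: isolate_31, isolate_32, isolate_50, isolate_60, isolate_76.

5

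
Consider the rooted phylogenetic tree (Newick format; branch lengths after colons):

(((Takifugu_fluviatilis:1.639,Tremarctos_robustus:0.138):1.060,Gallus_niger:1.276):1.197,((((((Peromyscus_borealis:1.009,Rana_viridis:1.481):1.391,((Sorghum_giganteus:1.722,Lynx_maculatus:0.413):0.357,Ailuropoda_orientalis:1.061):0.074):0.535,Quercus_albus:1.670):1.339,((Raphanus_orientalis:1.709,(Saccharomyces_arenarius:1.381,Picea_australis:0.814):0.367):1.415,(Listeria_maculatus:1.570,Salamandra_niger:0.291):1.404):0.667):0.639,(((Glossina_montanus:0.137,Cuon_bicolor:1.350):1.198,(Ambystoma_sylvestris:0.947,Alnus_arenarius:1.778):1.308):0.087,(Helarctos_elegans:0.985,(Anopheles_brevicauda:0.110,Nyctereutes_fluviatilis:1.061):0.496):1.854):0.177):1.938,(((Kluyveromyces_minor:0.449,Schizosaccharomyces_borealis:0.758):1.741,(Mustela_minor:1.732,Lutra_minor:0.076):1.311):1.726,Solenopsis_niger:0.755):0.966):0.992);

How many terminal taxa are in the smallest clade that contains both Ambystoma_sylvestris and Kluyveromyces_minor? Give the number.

23

The MRCA of Ambystoma_sylvestris and Kluyveromyces_minor is the node subtending ((((((Peromyscus_borealis,Rana_viridis),((Sorghum_giganteus,Lynx_maculatus),Ailuropoda_orientalis)),Quercus_albus),((Raphanus_orientalis,(Saccharomyces_arenarius,Picea_australis)),(Listeria_maculatus,Salamandra_niger))),(((Glossina_montanus,Cuon_bicolor),(Ambystoma_sylvestris,Alnus_arenarius)),(Helarctos_elegans,(Anopheles_brevicauda,Nyctereutes_fluviatilis)))),(((Kluyveromyces_minor,Schizosaccharomyces_borealis),(Mustela_minor,Lutra_minor)),Solenopsis_niger)).
That clade contains 23 terminal taxa: Ailuropoda_orientalis, Alnus_arenarius, Ambystoma_sylvestris, Anopheles_brevicauda, Cuon_bicolor, Glossina_montanus, Helarctos_elegans, Kluyveromyces_minor, Listeria_maculatus, Lutra_minor, Lynx_maculatus, Mustela_minor, Nyctereutes_fluviatilis, Peromyscus_borealis, Picea_australis, Quercus_albus, Rana_viridis, Raphanus_orientalis, Saccharomyces_arenarius, Salamandra_niger, Schizosaccharomyces_borealis, Solenopsis_niger, Sorghum_giganteus.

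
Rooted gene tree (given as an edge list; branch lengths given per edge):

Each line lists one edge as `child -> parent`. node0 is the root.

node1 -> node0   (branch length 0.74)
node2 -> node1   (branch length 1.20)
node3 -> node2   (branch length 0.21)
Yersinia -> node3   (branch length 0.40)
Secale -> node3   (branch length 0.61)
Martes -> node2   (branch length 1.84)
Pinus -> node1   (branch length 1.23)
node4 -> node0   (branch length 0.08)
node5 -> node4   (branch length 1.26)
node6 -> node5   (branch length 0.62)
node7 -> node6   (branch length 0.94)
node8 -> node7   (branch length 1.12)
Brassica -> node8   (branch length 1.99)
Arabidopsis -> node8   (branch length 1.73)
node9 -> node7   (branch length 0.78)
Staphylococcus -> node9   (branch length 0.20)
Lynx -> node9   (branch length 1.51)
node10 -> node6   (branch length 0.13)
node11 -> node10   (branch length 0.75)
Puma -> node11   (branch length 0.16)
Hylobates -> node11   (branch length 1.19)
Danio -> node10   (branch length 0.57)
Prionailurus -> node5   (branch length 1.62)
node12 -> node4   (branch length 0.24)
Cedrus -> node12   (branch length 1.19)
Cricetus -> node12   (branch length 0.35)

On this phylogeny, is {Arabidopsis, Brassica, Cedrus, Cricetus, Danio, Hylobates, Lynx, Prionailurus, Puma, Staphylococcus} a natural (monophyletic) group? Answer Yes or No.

Yes

The most recent common ancestor of these taxa subtends (((((Brassica,Arabidopsis),(Staphylococcus,Lynx)),((Puma,Hylobates),Danio)),Prionailurus),(Cedrus,Cricetus)).
That clade has exactly 10 tips — every listed taxon and nothing else — so the group is monophyletic.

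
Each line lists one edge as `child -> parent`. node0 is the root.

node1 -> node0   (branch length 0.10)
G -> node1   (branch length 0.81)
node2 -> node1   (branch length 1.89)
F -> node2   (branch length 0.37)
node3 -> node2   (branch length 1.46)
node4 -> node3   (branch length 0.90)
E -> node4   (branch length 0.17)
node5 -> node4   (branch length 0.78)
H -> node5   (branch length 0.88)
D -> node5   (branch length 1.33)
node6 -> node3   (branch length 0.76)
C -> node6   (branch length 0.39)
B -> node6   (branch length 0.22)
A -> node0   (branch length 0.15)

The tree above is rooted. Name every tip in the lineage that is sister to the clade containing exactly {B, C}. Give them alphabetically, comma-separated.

The clade containing exactly {B, C} attaches to the tree at the node subtending ((E,(H,D)),(C,B)).
The other lineage descending from that same node — the sister group — is (E,(H,D)); its 3 tips in alphabetical order are the answer.

D, E, H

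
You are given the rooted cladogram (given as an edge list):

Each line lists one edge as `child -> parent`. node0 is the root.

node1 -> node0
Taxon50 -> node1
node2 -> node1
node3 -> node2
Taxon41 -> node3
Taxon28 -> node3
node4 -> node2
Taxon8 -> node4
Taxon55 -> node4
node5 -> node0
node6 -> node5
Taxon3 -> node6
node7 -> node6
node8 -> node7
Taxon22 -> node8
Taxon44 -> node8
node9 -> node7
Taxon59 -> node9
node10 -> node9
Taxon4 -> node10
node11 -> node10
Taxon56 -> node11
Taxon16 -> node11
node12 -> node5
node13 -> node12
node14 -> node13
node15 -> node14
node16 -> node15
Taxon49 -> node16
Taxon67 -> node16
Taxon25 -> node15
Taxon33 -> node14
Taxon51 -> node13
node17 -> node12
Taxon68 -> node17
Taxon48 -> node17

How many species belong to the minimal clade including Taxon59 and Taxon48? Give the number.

14

The MRCA of Taxon59 and Taxon48 is the node subtending ((Taxon3,((Taxon22,Taxon44),(Taxon59,(Taxon4,(Taxon56,Taxon16))))),(((((Taxon49,Taxon67),Taxon25),Taxon33),Taxon51),(Taxon68,Taxon48))).
That clade contains 14 terminal taxa: Taxon16, Taxon22, Taxon25, Taxon3, Taxon33, Taxon4, Taxon44, Taxon48, Taxon49, Taxon51, Taxon56, Taxon59, Taxon67, Taxon68.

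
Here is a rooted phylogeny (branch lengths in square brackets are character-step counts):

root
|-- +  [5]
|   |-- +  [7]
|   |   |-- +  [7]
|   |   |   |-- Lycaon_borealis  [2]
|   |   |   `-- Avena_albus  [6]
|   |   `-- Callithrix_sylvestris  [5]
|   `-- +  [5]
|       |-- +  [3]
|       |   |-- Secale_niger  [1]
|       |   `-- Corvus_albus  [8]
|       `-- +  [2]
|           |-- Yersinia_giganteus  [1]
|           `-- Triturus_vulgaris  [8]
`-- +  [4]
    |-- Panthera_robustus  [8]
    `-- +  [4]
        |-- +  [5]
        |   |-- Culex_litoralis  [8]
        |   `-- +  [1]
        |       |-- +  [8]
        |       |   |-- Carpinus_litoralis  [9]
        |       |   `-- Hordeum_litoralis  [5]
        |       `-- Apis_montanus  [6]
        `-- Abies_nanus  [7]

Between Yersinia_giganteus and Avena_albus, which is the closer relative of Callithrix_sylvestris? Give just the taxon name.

Avena_albus

The MRCA of Callithrix_sylvestris and Avena_albus subtends ((Lycaon_borealis,Avena_albus),Callithrix_sylvestris) (3 taxa).
The MRCA of Callithrix_sylvestris and Yersinia_giganteus subtends (((Lycaon_borealis,Avena_albus),Callithrix_sylvestris),((Secale_niger,Corvus_albus),(Yersinia_giganteus,Triturus_vulgaris))) (7 taxa).
The first is nested inside the second, so Callithrix_sylvestris shares a more recent common ancestor with Avena_albus.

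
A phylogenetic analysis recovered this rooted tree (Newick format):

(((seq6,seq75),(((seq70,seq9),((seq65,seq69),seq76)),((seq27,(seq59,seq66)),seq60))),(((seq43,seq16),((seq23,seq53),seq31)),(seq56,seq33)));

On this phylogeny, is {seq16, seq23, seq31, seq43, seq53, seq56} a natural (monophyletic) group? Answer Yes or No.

No

The MRCA of the listed taxa subtends (((seq43,seq16),((seq23,seq53),seq31)),(seq56,seq33)).
That clade also contains seq33, which is not in the proposed group, so the group is not monophyletic.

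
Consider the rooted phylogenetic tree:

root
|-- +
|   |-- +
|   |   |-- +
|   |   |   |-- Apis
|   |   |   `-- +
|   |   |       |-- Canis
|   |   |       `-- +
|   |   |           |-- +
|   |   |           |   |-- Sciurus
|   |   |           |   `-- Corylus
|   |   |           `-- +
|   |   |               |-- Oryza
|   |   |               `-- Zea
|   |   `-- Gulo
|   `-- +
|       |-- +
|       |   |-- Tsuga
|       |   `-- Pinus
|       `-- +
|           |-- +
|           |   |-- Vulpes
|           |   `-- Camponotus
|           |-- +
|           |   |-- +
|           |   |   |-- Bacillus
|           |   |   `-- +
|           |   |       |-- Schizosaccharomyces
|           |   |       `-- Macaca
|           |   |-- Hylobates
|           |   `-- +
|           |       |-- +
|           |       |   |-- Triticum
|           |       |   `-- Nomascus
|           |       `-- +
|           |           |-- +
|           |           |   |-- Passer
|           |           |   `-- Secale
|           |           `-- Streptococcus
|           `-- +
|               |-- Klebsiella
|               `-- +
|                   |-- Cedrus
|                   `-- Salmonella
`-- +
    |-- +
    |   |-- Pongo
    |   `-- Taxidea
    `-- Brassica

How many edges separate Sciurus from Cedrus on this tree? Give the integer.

11

The MRCA of Sciurus and Cedrus is the node subtending (((Apis,(Canis,((Sciurus,Corylus),(Oryza,Zea)))),Gulo),((Tsuga,Pinus),((Vulpes,Camponotus),((Bacillus,(Schizosaccharomyces,Macaca)),Hylobates,((Triticum,Nomascus),((Passer,Secale),Streptococcus))),(Klebsiella,(Cedrus,Salmonella))))).
From Sciurus up to that node: 6 branches. From Cedrus up to the same node: 5 branches. Total: 6 + 5 = 11.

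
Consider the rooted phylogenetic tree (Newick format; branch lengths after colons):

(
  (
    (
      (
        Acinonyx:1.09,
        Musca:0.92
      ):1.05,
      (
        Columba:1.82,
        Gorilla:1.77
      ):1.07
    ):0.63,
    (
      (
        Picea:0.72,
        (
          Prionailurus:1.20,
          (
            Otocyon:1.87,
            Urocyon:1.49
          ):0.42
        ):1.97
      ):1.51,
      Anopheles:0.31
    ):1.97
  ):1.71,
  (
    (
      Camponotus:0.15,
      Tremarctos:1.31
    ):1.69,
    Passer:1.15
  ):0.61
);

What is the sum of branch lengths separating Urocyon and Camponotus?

The path runs Urocyon → … → MRCA → … → Camponotus; the MRCA is the root of the tree.
Branch lengths along that path: 1.49 + 0.42 + 1.97 + 1.51 + 1.97 + 1.71 + 0.61 + 1.69 + 0.15 = 11.52.

11.52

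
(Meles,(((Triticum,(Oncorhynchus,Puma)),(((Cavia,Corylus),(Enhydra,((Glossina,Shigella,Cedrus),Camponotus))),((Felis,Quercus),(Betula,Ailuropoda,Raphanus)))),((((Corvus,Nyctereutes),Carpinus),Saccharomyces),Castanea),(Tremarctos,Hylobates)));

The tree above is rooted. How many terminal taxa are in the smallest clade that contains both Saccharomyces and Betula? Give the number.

The MRCA of Saccharomyces and Betula is the node subtending (((Triticum,(Oncorhynchus,Puma)),(((Cavia,Corylus),(Enhydra,((Glossina,Shigella,Cedrus),Camponotus))),((Felis,Quercus),(Betula,Ailuropoda,Raphanus)))),((((Corvus,Nyctereutes),Carpinus),Saccharomyces),Castanea),(Tremarctos,Hylobates)).
That clade contains 22 terminal taxa: Ailuropoda, Betula, Camponotus, Carpinus, Castanea, Cavia, Cedrus, Corvus, Corylus, Enhydra, Felis, Glossina, Hylobates, Nyctereutes, Oncorhynchus, Puma, Quercus, Raphanus, Saccharomyces, Shigella, Tremarctos, Triticum.

22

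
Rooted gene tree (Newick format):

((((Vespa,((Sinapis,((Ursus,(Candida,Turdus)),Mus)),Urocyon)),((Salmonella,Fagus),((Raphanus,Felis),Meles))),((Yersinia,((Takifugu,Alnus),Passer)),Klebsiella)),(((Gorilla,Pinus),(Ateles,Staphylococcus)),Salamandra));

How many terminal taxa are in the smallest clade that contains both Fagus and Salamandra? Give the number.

The MRCA of Fagus and Salamandra is the root, so the clade is the entire tree.
That clade contains 22 terminal taxa: Alnus, Ateles, Candida, Fagus, Felis, Gorilla, Klebsiella, Meles, Mus, Passer, Pinus, Raphanus, Salamandra, Salmonella, Sinapis, Staphylococcus, Takifugu, Turdus, Urocyon, Ursus, Vespa, Yersinia.

22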